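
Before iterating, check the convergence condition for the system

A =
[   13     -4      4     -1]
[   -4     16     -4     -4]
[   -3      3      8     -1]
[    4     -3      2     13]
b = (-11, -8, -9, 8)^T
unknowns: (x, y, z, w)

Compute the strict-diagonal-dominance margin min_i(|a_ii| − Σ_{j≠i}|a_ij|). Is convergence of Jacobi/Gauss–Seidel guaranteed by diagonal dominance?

1

row 1: |13| − (4+4+1) = 4
row 2: |16| − (4+4+4) = 4
row 3: |8| − (3+3+1) = 1
row 4: |13| − (4+3+2) = 4
minimum over rows = 1 → strictly diagonally dominant (convergence guaranteed)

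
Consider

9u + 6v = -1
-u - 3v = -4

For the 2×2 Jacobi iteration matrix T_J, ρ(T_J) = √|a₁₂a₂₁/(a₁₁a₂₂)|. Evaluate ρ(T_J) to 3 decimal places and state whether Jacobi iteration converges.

0.471

a₁₂a₂₁/(a₁₁a₂₂) = (6)·(-1) / ((9)·(-3)) = 0.222222
ρ = √|0.222222| = √0.222222 = 0.471
ρ < 1, so Jacobi converges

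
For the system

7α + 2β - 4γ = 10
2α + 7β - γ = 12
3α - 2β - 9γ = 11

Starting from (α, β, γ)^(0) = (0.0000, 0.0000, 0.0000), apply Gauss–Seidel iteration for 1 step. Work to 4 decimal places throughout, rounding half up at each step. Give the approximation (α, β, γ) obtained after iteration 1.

Iteration 1:
  α = (10 - (2)·0.0000 - (-4)·0.0000) / (7) = 1.4286
  β = (12 - (2)·1.4286 - (-1)·0.0000) / (7) = 1.3061
  γ = (11 - (3)·1.4286 - (-2)·1.3061) / (-9) = -1.0363

(1.4286, 1.3061, -1.0363)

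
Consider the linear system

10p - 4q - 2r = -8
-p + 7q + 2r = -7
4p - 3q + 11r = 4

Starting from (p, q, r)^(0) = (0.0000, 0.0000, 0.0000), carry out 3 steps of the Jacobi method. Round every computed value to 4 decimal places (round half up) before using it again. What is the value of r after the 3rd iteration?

0.4413

Iteration 1:
  p = (-8 - (-4)·0.0000 - (-2)·0.0000) / (10) = -0.8000
  q = (-7 - (-1)·0.0000 - (2)·0.0000) / (7) = -1.0000
  r = (4 - (4)·0.0000 - (-3)·0.0000) / (11) = 0.3636
Iteration 2:
  p = (-8 - (-4)·-1.0000 - (-2)·0.3636) / (10) = -1.1273
  q = (-7 - (-1)·-0.8000 - (2)·0.3636) / (7) = -1.2182
  r = (4 - (4)·-0.8000 - (-3)·-1.0000) / (11) = 0.3818
Iteration 3:
  p = (-8 - (-4)·-1.2182 - (-2)·0.3818) / (10) = -1.2109
  q = (-7 - (-1)·-1.1273 - (2)·0.3818) / (7) = -1.2701
  r = (4 - (4)·-1.1273 - (-3)·-1.2182) / (11) = 0.4413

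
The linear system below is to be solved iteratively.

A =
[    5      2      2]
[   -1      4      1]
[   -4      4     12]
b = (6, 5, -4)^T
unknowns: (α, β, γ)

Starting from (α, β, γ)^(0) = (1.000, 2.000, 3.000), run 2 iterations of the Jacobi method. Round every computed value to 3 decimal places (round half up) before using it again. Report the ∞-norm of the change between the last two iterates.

1.967

Iteration 1:
  α = (6 - (2)·2.000 - (2)·3.000) / (5) = -0.800
  β = (5 - (-1)·1.000 - (1)·3.000) / (4) = 0.750
  γ = (-4 - (-4)·1.000 - (4)·2.000) / (12) = -0.667
Iteration 2:
  α = (6 - (2)·0.750 - (2)·-0.667) / (5) = 1.167
  β = (5 - (-1)·-0.800 - (1)·-0.667) / (4) = 1.217
  γ = (-4 - (-4)·-0.800 - (4)·0.750) / (12) = -0.850
Change: (1.967, 0.467, -0.183) → max |·| = 1.967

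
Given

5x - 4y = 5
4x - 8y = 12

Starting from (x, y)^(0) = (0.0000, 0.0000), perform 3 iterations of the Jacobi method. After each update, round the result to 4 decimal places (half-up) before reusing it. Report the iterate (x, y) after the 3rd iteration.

(0.2000, -1.6000)

Iteration 1:
  x = (5 - (-4)·0.0000) / (5) = 1.0000
  y = (12 - (4)·0.0000) / (-8) = -1.5000
Iteration 2:
  x = (5 - (-4)·-1.5000) / (5) = -0.2000
  y = (12 - (4)·1.0000) / (-8) = -1.0000
Iteration 3:
  x = (5 - (-4)·-1.0000) / (5) = 0.2000
  y = (12 - (4)·-0.2000) / (-8) = -1.6000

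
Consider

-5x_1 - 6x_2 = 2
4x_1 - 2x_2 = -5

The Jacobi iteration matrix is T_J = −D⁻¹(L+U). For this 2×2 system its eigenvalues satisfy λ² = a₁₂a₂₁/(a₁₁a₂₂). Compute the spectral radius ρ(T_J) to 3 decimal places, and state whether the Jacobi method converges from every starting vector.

a₁₂a₂₁/(a₁₁a₂₂) = (-6)·(4) / ((-5)·(-2)) = -2.400000
ρ = √|-2.400000| = √2.400000 = 1.549
ρ > 1, so Jacobi diverges

1.549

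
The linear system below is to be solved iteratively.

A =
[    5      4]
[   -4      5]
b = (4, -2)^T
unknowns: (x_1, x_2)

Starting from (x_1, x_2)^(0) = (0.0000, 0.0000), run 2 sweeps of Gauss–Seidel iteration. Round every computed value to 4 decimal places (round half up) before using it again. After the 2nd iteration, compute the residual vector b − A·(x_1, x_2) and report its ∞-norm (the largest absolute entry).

0.6144

Iteration 1:
  x_1 = (4 - (4)·0.0000) / (5) = 0.8000
  x_2 = (-2 - (-4)·0.8000) / (5) = 0.2400
Iteration 2:
  x_1 = (4 - (4)·0.2400) / (5) = 0.6080
  x_2 = (-2 - (-4)·0.6080) / (5) = 0.0864
Residual b − A·x = (0.6144, 0.0000); ∞-norm = 0.6144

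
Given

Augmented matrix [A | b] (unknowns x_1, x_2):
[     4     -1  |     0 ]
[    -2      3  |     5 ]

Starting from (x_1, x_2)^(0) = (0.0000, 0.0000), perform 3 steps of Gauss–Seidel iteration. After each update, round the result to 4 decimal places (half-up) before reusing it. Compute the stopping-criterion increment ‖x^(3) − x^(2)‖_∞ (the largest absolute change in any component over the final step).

Iteration 1:
  x_1 = (0 - (-1)·0.0000) / (4) = 0.0000
  x_2 = (5 - (-2)·0.0000) / (3) = 1.6667
Iteration 2:
  x_1 = (0 - (-1)·1.6667) / (4) = 0.4167
  x_2 = (5 - (-2)·0.4167) / (3) = 1.9445
Iteration 3:
  x_1 = (0 - (-1)·1.9445) / (4) = 0.4861
  x_2 = (5 - (-2)·0.4861) / (3) = 1.9907
Change: (0.0694, 0.0462) → max |·| = 0.0694

0.0694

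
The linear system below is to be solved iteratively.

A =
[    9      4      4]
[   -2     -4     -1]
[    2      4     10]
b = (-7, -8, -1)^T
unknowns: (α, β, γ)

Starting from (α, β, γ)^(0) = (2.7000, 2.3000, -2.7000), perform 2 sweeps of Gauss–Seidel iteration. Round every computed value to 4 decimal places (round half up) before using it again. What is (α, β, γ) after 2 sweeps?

(-1.5800, 3.0825, -1.0170)

Iteration 1:
  α = (-7 - (4)·2.3000 - (4)·-2.7000) / (9) = -0.6000
  β = (-8 - (-2)·-0.6000 - (-1)·-2.7000) / (-4) = 2.9750
  γ = (-1 - (2)·-0.6000 - (4)·2.9750) / (10) = -1.1700
Iteration 2:
  α = (-7 - (4)·2.9750 - (4)·-1.1700) / (9) = -1.5800
  β = (-8 - (-2)·-1.5800 - (-1)·-1.1700) / (-4) = 3.0825
  γ = (-1 - (2)·-1.5800 - (4)·3.0825) / (10) = -1.0170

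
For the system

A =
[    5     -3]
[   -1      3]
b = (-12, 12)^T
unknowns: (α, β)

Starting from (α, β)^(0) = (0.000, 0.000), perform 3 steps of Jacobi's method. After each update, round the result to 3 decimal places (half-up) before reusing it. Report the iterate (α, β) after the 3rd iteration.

Iteration 1:
  α = (-12 - (-3)·0.000) / (5) = -2.400
  β = (12 - (-1)·0.000) / (3) = 4.000
Iteration 2:
  α = (-12 - (-3)·4.000) / (5) = 0.000
  β = (12 - (-1)·-2.400) / (3) = 3.200
Iteration 3:
  α = (-12 - (-3)·3.200) / (5) = -0.480
  β = (12 - (-1)·0.000) / (3) = 4.000

(-0.480, 4.000)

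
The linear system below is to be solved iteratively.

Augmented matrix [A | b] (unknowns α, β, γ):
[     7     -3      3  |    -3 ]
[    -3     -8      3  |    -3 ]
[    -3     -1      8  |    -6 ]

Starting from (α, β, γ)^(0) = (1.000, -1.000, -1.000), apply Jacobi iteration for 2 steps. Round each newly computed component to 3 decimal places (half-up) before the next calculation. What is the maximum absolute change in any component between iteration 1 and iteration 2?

Iteration 1:
  α = (-3 - (-3)·-1.000 - (3)·-1.000) / (7) = -0.429
  β = (-3 - (-3)·1.000 - (3)·-1.000) / (-8) = -0.375
  γ = (-6 - (-3)·1.000 - (-1)·-1.000) / (8) = -0.500
Iteration 2:
  α = (-3 - (-3)·-0.375 - (3)·-0.500) / (7) = -0.375
  β = (-3 - (-3)·-0.429 - (3)·-0.500) / (-8) = 0.348
  γ = (-6 - (-3)·-0.429 - (-1)·-0.375) / (8) = -0.958
Change: (0.054, 0.723, -0.458) → max |·| = 0.723

0.723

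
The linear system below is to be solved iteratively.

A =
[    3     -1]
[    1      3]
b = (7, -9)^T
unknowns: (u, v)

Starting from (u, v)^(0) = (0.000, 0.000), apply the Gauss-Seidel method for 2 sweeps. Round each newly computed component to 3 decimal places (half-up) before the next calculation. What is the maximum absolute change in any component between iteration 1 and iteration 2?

1.259

Iteration 1:
  u = (7 - (-1)·0.000) / (3) = 2.333
  v = (-9 - (1)·2.333) / (3) = -3.778
Iteration 2:
  u = (7 - (-1)·-3.778) / (3) = 1.074
  v = (-9 - (1)·1.074) / (3) = -3.358
Change: (-1.259, 0.420) → max |·| = 1.259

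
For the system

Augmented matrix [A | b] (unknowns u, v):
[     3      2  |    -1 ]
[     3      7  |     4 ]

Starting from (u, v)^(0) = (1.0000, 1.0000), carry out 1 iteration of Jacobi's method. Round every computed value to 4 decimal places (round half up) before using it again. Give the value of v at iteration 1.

0.1429

Iteration 1:
  u = (-1 - (2)·1.0000) / (3) = -1.0000
  v = (4 - (3)·1.0000) / (7) = 0.1429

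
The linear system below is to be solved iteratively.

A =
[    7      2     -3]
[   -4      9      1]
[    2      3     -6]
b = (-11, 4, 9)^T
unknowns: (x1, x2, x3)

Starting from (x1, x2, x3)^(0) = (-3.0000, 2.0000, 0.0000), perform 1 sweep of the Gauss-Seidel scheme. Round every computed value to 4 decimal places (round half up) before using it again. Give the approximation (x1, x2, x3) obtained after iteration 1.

Iteration 1:
  x1 = (-11 - (2)·2.0000 - (-3)·0.0000) / (7) = -2.1429
  x2 = (4 - (-4)·-2.1429 - (1)·0.0000) / (9) = -0.5080
  x3 = (9 - (2)·-2.1429 - (3)·-0.5080) / (-6) = -2.4683

(-2.1429, -0.5080, -2.4683)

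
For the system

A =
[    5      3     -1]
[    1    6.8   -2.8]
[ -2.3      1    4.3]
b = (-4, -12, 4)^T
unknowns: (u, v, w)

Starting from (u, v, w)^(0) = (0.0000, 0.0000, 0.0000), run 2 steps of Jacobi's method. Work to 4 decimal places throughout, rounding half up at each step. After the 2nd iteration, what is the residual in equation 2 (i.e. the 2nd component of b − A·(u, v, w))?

-1.2941

Iteration 1:
  u = (-4 - (3)·0.0000 - (-1)·0.0000) / (5) = -0.8000
  v = (-12 - (1)·0.0000 - (-2.8)·0.0000) / (6.8) = -1.7647
  w = (4 - (-2.3)·0.0000 - (1)·0.0000) / (4.3) = 0.9302
Iteration 2:
  u = (-4 - (3)·-1.7647 - (-1)·0.9302) / (5) = 0.4449
  v = (-12 - (1)·-0.8000 - (-2.8)·0.9302) / (6.8) = -1.2640
  w = (4 - (-2.3)·-0.8000 - (1)·-1.7647) / (4.3) = 0.9127
Residual b − A·x = (-1.5198, -1.2941, 2.3627)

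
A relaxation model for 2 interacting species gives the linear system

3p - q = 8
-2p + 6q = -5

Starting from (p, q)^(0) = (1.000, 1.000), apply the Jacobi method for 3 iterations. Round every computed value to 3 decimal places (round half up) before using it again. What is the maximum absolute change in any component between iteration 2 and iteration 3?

Iteration 1:
  p = (8 - (-1)·1.000) / (3) = 3.000
  q = (-5 - (-2)·1.000) / (6) = -0.500
Iteration 2:
  p = (8 - (-1)·-0.500) / (3) = 2.500
  q = (-5 - (-2)·3.000) / (6) = 0.167
Iteration 3:
  p = (8 - (-1)·0.167) / (3) = 2.722
  q = (-5 - (-2)·2.500) / (6) = 0.000
Change: (0.222, -0.167) → max |·| = 0.222

0.222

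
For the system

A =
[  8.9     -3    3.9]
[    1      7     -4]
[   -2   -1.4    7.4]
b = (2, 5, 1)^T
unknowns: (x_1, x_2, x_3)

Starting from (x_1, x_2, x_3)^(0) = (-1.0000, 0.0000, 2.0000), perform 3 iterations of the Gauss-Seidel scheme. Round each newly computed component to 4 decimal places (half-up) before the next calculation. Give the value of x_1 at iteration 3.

0.2804

Iteration 1:
  x_1 = (2 - (-3)·0.0000 - (3.9)·2.0000) / (8.9) = -0.6517
  x_2 = (5 - (1)·-0.6517 - (-4)·2.0000) / (7) = 1.9502
  x_3 = (1 - (-2)·-0.6517 - (-1.4)·1.9502) / (7.4) = 0.3280
Iteration 2:
  x_1 = (2 - (-3)·1.9502 - (3.9)·0.3280) / (8.9) = 0.7384
  x_2 = (5 - (1)·0.7384 - (-4)·0.3280) / (7) = 0.7962
  x_3 = (1 - (-2)·0.7384 - (-1.4)·0.7962) / (7.4) = 0.4853
Iteration 3:
  x_1 = (2 - (-3)·0.7962 - (3.9)·0.4853) / (8.9) = 0.2804
  x_2 = (5 - (1)·0.2804 - (-4)·0.4853) / (7) = 0.9515
  x_3 = (1 - (-2)·0.2804 - (-1.4)·0.9515) / (7.4) = 0.3909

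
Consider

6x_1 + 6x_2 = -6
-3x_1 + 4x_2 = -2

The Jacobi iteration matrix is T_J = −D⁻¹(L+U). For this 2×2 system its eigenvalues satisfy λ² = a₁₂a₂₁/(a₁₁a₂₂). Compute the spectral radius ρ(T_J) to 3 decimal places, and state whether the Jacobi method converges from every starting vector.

0.866

a₁₂a₂₁/(a₁₁a₂₂) = (6)·(-3) / ((6)·(4)) = -0.750000
ρ = √|-0.750000| = √0.750000 = 0.866
ρ < 1, so Jacobi converges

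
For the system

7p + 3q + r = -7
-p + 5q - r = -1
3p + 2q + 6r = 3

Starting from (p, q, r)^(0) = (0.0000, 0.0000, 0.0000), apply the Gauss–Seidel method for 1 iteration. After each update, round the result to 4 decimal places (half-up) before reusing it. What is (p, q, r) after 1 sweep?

(-1.0000, -0.4000, 1.1333)

Iteration 1:
  p = (-7 - (3)·0.0000 - (1)·0.0000) / (7) = -1.0000
  q = (-1 - (-1)·-1.0000 - (-1)·0.0000) / (5) = -0.4000
  r = (3 - (3)·-1.0000 - (2)·-0.4000) / (6) = 1.1333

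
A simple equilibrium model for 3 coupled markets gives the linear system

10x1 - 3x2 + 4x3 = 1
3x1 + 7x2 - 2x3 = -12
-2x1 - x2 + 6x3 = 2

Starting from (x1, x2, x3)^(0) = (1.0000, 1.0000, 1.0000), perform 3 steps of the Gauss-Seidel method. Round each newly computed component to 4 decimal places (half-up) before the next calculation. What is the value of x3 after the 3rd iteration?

-0.0439

Iteration 1:
  x1 = (1 - (-3)·1.0000 - (4)·1.0000) / (10) = 0.0000
  x2 = (-12 - (3)·0.0000 - (-2)·1.0000) / (7) = -1.4286
  x3 = (2 - (-2)·0.0000 - (-1)·-1.4286) / (6) = 0.0952
Iteration 2:
  x1 = (1 - (-3)·-1.4286 - (4)·0.0952) / (10) = -0.3667
  x2 = (-12 - (3)·-0.3667 - (-2)·0.0952) / (7) = -1.5299
  x3 = (2 - (-2)·-0.3667 - (-1)·-1.5299) / (6) = -0.0439
Iteration 3:
  x1 = (1 - (-3)·-1.5299 - (4)·-0.0439) / (10) = -0.3414
  x2 = (-12 - (3)·-0.3414 - (-2)·-0.0439) / (7) = -1.5805
  x3 = (2 - (-2)·-0.3414 - (-1)·-1.5805) / (6) = -0.0439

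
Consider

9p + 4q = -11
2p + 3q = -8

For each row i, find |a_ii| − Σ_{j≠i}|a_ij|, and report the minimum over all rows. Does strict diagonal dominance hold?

1

row 1: |9| − (4) = 5
row 2: |3| − (2) = 1
minimum over rows = 1 → strictly diagonally dominant (convergence guaranteed)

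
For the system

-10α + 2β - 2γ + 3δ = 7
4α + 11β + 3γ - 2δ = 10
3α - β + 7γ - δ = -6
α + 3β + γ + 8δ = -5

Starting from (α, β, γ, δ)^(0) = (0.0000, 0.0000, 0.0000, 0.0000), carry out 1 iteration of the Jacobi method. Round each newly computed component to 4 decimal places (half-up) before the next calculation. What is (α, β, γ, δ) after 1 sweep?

Iteration 1:
  α = (7 - (2)·0.0000 - (-2)·0.0000 - (3)·0.0000) / (-10) = -0.7000
  β = (10 - (4)·0.0000 - (3)·0.0000 - (-2)·0.0000) / (11) = 0.9091
  γ = (-6 - (3)·0.0000 - (-1)·0.0000 - (-1)·0.0000) / (7) = -0.8571
  δ = (-5 - (1)·0.0000 - (3)·0.0000 - (1)·0.0000) / (8) = -0.6250

(-0.7000, 0.9091, -0.8571, -0.6250)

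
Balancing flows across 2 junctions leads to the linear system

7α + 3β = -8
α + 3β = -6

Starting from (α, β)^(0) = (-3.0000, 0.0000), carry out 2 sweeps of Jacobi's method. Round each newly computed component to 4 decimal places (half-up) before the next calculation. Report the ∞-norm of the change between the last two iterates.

0.6190

Iteration 1:
  α = (-8 - (3)·0.0000) / (7) = -1.1429
  β = (-6 - (1)·-3.0000) / (3) = -1.0000
Iteration 2:
  α = (-8 - (3)·-1.0000) / (7) = -0.7143
  β = (-6 - (1)·-1.1429) / (3) = -1.6190
Change: (0.4286, -0.6190) → max |·| = 0.6190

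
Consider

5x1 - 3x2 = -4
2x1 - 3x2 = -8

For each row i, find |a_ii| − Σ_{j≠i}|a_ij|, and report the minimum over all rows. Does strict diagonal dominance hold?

1

row 1: |5| − (3) = 2
row 2: |-3| − (2) = 1
minimum over rows = 1 → strictly diagonally dominant (convergence guaranteed)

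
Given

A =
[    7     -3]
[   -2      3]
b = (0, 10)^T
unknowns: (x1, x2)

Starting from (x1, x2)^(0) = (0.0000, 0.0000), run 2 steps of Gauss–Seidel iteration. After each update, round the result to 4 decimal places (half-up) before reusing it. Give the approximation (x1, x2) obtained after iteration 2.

(1.4286, 4.2857)

Iteration 1:
  x1 = (0 - (-3)·0.0000) / (7) = 0.0000
  x2 = (10 - (-2)·0.0000) / (3) = 3.3333
Iteration 2:
  x1 = (0 - (-3)·3.3333) / (7) = 1.4286
  x2 = (10 - (-2)·1.4286) / (3) = 4.2857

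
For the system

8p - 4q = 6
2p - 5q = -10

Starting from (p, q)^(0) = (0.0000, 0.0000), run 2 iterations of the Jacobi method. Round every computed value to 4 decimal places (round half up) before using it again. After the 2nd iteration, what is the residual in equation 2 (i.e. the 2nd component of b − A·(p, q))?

-2.0000

Iteration 1:
  p = (6 - (-4)·0.0000) / (8) = 0.7500
  q = (-10 - (2)·0.0000) / (-5) = 2.0000
Iteration 2:
  p = (6 - (-4)·2.0000) / (8) = 1.7500
  q = (-10 - (2)·0.7500) / (-5) = 2.3000
Residual b − A·x = (1.2000, -2.0000)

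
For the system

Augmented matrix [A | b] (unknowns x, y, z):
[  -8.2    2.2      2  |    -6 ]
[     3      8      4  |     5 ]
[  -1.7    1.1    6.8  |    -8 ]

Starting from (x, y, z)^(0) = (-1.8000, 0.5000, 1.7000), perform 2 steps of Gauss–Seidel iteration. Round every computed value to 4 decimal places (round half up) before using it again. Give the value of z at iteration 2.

Iteration 1:
  x = (-6 - (2.2)·0.5000 - (2)·1.7000) / (-8.2) = 1.2805
  y = (5 - (3)·1.2805 - (4)·1.7000) / (8) = -0.7052
  z = (-8 - (-1.7)·1.2805 - (1.1)·-0.7052) / (6.8) = -0.7423
Iteration 2:
  x = (-6 - (2.2)·-0.7052 - (2)·-0.7423) / (-8.2) = 0.3615
  y = (5 - (3)·0.3615 - (4)·-0.7423) / (8) = 0.8606
  z = (-8 - (-1.7)·0.3615 - (1.1)·0.8606) / (6.8) = -1.2253

-1.2253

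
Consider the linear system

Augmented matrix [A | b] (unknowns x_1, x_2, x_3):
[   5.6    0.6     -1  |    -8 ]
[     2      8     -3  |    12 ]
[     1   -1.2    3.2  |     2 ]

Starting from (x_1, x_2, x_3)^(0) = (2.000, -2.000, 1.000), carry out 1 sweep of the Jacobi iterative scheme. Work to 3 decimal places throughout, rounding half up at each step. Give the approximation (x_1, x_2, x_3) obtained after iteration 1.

Iteration 1:
  x_1 = (-8 - (0.6)·-2.000 - (-1)·1.000) / (5.6) = -1.036
  x_2 = (12 - (2)·2.000 - (-3)·1.000) / (8) = 1.375
  x_3 = (2 - (1)·2.000 - (-1.2)·-2.000) / (3.2) = -0.750

(-1.036, 1.375, -0.750)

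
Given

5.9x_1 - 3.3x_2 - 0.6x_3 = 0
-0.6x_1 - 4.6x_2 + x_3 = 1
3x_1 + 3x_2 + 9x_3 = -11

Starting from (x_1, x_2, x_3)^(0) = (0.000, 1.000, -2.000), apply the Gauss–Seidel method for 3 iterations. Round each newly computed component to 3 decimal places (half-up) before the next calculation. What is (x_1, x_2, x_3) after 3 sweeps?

(-0.314, -0.377, -0.992)

Iteration 1:
  x_1 = (0 - (-3.3)·1.000 - (-0.6)·-2.000) / (5.9) = 0.356
  x_2 = (1 - (-0.6)·0.356 - (1)·-2.000) / (-4.6) = -0.699
  x_3 = (-11 - (3)·0.356 - (3)·-0.699) / (9) = -1.108
Iteration 2:
  x_1 = (0 - (-3.3)·-0.699 - (-0.6)·-1.108) / (5.9) = -0.504
  x_2 = (1 - (-0.6)·-0.504 - (1)·-1.108) / (-4.6) = -0.393
  x_3 = (-11 - (3)·-0.504 - (3)·-0.393) / (9) = -0.923
Iteration 3:
  x_1 = (0 - (-3.3)·-0.393 - (-0.6)·-0.923) / (5.9) = -0.314
  x_2 = (1 - (-0.6)·-0.314 - (1)·-0.923) / (-4.6) = -0.377
  x_3 = (-11 - (3)·-0.314 - (3)·-0.377) / (9) = -0.992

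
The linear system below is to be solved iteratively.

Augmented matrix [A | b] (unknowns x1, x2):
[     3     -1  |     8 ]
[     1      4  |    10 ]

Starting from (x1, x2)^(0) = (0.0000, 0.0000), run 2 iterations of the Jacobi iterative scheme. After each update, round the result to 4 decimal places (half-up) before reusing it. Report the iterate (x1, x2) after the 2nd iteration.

(3.5000, 1.8333)

Iteration 1:
  x1 = (8 - (-1)·0.0000) / (3) = 2.6667
  x2 = (10 - (1)·0.0000) / (4) = 2.5000
Iteration 2:
  x1 = (8 - (-1)·2.5000) / (3) = 3.5000
  x2 = (10 - (1)·2.6667) / (4) = 1.8333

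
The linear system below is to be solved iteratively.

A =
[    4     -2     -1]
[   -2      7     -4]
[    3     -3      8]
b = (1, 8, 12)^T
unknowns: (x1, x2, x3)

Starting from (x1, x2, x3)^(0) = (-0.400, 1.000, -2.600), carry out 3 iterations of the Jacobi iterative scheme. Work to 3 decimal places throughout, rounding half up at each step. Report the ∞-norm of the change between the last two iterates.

1.209

Iteration 1:
  x1 = (1 - (-2)·1.000 - (-1)·-2.600) / (4) = 0.100
  x2 = (8 - (-2)·-0.400 - (-4)·-2.600) / (7) = -0.457
  x3 = (12 - (3)·-0.400 - (-3)·1.000) / (8) = 2.025
Iteration 2:
  x1 = (1 - (-2)·-0.457 - (-1)·2.025) / (4) = 0.528
  x2 = (8 - (-2)·0.100 - (-4)·2.025) / (7) = 2.329
  x3 = (12 - (3)·0.100 - (-3)·-0.457) / (8) = 1.291
Iteration 3:
  x1 = (1 - (-2)·2.329 - (-1)·1.291) / (4) = 1.737
  x2 = (8 - (-2)·0.528 - (-4)·1.291) / (7) = 2.031
  x3 = (12 - (3)·0.528 - (-3)·2.329) / (8) = 2.175
Change: (1.209, -0.298, 0.884) → max |·| = 1.209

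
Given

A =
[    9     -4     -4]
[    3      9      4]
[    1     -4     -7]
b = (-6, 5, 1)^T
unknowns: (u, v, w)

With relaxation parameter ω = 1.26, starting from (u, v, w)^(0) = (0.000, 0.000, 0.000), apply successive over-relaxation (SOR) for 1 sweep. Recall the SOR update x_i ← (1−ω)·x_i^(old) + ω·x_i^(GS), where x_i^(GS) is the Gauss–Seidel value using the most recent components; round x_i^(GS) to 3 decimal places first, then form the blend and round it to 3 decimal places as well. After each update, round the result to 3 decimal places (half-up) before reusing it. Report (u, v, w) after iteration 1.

(-0.840, 1.053, -1.090)

Iteration 1:
  u: GS value = (-6 - (-4)·0.000 - (-4)·0.000) / (9) = -0.667;  u ← (1−ω)·0.000 + ω·-0.667 = -0.840
  v: GS value = (5 - (3)·-0.840 - (4)·0.000) / (9) = 0.836;  v ← (1−ω)·0.000 + ω·0.836 = 1.053
  w: GS value = (1 - (1)·-0.840 - (-4)·1.053) / (-7) = -0.865;  w ← (1−ω)·0.000 + ω·-0.865 = -1.090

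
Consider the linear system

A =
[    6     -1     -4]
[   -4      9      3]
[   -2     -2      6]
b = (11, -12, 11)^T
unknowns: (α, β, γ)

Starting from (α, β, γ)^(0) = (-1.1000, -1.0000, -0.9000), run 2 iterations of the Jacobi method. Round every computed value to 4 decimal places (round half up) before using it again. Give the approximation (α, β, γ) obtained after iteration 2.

Iteration 1:
  α = (11 - (-1)·-1.0000 - (-4)·-0.9000) / (6) = 1.0667
  β = (-12 - (-4)·-1.1000 - (3)·-0.9000) / (9) = -1.5222
  γ = (11 - (-2)·-1.1000 - (-2)·-1.0000) / (6) = 1.1333
Iteration 2:
  α = (11 - (-1)·-1.5222 - (-4)·1.1333) / (6) = 2.3352
  β = (-12 - (-4)·1.0667 - (3)·1.1333) / (9) = -1.2370
  γ = (11 - (-2)·1.0667 - (-2)·-1.5222) / (6) = 1.6815

(2.3352, -1.2370, 1.6815)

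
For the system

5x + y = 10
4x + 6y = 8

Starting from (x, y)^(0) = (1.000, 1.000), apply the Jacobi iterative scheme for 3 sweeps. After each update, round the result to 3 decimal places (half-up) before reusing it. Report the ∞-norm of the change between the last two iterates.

Iteration 1:
  x = (10 - (1)·1.000) / (5) = 1.800
  y = (8 - (4)·1.000) / (6) = 0.667
Iteration 2:
  x = (10 - (1)·0.667) / (5) = 1.867
  y = (8 - (4)·1.800) / (6) = 0.133
Iteration 3:
  x = (10 - (1)·0.133) / (5) = 1.973
  y = (8 - (4)·1.867) / (6) = 0.089
Change: (0.106, -0.044) → max |·| = 0.106

0.106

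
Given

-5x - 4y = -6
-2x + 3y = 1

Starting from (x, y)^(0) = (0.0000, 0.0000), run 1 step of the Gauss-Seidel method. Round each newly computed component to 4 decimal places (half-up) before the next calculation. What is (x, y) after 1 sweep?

Iteration 1:
  x = (-6 - (-4)·0.0000) / (-5) = 1.2000
  y = (1 - (-2)·1.2000) / (3) = 1.1333

(1.2000, 1.1333)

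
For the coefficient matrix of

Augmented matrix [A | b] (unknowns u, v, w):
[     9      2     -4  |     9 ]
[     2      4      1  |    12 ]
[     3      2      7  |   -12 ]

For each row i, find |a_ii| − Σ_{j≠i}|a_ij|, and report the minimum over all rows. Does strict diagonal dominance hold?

1

row 1: |9| − (2+4) = 3
row 2: |4| − (2+1) = 1
row 3: |7| − (3+2) = 2
minimum over rows = 1 → strictly diagonally dominant (convergence guaranteed)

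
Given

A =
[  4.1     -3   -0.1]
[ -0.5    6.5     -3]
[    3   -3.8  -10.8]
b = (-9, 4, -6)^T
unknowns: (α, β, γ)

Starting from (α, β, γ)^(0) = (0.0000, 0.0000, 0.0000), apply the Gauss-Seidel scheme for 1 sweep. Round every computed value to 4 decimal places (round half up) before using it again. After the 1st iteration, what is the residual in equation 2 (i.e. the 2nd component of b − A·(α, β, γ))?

-0.6337

Iteration 1:
  α = (-9 - (-3)·0.0000 - (-0.1)·0.0000) / (4.1) = -2.1951
  β = (4 - (-0.5)·-2.1951 - (-3)·0.0000) / (6.5) = 0.4465
  γ = (-6 - (3)·-2.1951 - (-3.8)·0.4465) / (-10.8) = -0.2113
Residual b − A·x = (1.3183, -0.6337, 0.0000)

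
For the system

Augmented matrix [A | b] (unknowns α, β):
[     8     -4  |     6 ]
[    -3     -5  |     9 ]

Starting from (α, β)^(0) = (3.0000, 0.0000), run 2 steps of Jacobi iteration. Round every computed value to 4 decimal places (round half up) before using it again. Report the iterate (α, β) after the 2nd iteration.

(-1.0500, -2.2500)

Iteration 1:
  α = (6 - (-4)·0.0000) / (8) = 0.7500
  β = (9 - (-3)·3.0000) / (-5) = -3.6000
Iteration 2:
  α = (6 - (-4)·-3.6000) / (8) = -1.0500
  β = (9 - (-3)·0.7500) / (-5) = -2.2500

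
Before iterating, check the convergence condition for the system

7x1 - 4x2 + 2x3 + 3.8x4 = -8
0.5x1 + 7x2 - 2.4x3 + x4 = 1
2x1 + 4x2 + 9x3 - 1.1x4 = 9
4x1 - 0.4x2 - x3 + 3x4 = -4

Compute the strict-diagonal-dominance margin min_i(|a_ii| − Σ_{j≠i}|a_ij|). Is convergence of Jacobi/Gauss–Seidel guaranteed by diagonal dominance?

-2.8

row 1: |7| − (4+2+3.8) = -2.8
row 2: |7| − (0.5+2.4+1) = 3.1
row 3: |9| − (2+4+1.1) = 1.9
row 4: |3| − (4+0.4+1) = -2.4
minimum over rows = -2.8 → not strictly diagonally dominant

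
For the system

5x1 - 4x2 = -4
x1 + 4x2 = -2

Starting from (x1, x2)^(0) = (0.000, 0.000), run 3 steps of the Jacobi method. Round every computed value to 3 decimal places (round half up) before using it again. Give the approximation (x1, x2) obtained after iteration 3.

(-1.040, -0.200)

Iteration 1:
  x1 = (-4 - (-4)·0.000) / (5) = -0.800
  x2 = (-2 - (1)·0.000) / (4) = -0.500
Iteration 2:
  x1 = (-4 - (-4)·-0.500) / (5) = -1.200
  x2 = (-2 - (1)·-0.800) / (4) = -0.300
Iteration 3:
  x1 = (-4 - (-4)·-0.300) / (5) = -1.040
  x2 = (-2 - (1)·-1.200) / (4) = -0.200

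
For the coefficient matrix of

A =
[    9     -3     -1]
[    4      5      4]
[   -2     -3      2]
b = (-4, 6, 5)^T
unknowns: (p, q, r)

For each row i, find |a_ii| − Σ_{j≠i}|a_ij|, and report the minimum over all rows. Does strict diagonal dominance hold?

row 1: |9| − (3+1) = 5
row 2: |5| − (4+4) = -3
row 3: |2| − (2+3) = -3
minimum over rows = -3 → not strictly diagonally dominant

-3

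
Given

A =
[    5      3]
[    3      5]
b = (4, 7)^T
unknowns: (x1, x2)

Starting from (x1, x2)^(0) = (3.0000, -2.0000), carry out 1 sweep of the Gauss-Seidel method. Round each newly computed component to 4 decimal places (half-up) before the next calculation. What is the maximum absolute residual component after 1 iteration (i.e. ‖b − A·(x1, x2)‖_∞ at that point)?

Iteration 1:
  x1 = (4 - (3)·-2.0000) / (5) = 2.0000
  x2 = (7 - (3)·2.0000) / (5) = 0.2000
Residual b − A·x = (-6.6000, 0.0000); ∞-norm = 6.6000

6.6000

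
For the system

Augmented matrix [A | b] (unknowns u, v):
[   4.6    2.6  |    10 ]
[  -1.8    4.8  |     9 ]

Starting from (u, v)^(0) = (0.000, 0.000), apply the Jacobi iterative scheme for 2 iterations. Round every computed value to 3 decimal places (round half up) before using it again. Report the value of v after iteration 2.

2.690

Iteration 1:
  u = (10 - (2.6)·0.000) / (4.6) = 2.174
  v = (9 - (-1.8)·0.000) / (4.8) = 1.875
Iteration 2:
  u = (10 - (2.6)·1.875) / (4.6) = 1.114
  v = (9 - (-1.8)·2.174) / (4.8) = 2.690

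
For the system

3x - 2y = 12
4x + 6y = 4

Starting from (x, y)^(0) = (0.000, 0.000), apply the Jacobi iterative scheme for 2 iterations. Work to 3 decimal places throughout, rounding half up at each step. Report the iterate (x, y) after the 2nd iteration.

(4.445, -2.000)

Iteration 1:
  x = (12 - (-2)·0.000) / (3) = 4.000
  y = (4 - (4)·0.000) / (6) = 0.667
Iteration 2:
  x = (12 - (-2)·0.667) / (3) = 4.445
  y = (4 - (4)·4.000) / (6) = -2.000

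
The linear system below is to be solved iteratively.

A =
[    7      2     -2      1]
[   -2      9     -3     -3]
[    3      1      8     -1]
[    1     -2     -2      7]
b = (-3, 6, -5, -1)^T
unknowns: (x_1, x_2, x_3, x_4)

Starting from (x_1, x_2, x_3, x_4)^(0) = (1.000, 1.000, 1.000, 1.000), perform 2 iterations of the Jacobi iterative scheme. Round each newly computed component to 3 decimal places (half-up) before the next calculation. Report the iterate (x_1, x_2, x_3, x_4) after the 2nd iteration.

Iteration 1:
  x_1 = (-3 - (2)·1.000 - (-2)·1.000 - (1)·1.000) / (7) = -0.571
  x_2 = (6 - (-2)·1.000 - (-3)·1.000 - (-3)·1.000) / (9) = 1.556
  x_3 = (-5 - (3)·1.000 - (1)·1.000 - (-1)·1.000) / (8) = -1.000
  x_4 = (-1 - (1)·1.000 - (-2)·1.000 - (-2)·1.000) / (7) = 0.286
Iteration 2:
  x_1 = (-3 - (2)·1.556 - (-2)·-1.000 - (1)·0.286) / (7) = -1.200
  x_2 = (6 - (-2)·-0.571 - (-3)·-1.000 - (-3)·0.286) / (9) = 0.302
  x_3 = (-5 - (3)·-0.571 - (1)·1.556 - (-1)·0.286) / (8) = -0.570
  x_4 = (-1 - (1)·-0.571 - (-2)·1.556 - (-2)·-1.000) / (7) = 0.098

(-1.200, 0.302, -0.570, 0.098)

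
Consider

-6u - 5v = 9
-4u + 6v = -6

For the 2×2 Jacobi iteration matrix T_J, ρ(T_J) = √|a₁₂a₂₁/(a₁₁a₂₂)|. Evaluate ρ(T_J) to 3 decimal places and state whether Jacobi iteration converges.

0.745

a₁₂a₂₁/(a₁₁a₂₂) = (-5)·(-4) / ((-6)·(6)) = -0.555556
ρ = √|-0.555556| = √0.555556 = 0.745
ρ < 1, so Jacobi converges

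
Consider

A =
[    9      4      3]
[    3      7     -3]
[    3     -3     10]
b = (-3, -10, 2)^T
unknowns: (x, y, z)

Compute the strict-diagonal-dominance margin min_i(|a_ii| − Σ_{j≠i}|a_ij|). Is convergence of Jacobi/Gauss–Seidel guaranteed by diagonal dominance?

1

row 1: |9| − (4+3) = 2
row 2: |7| − (3+3) = 1
row 3: |10| − (3+3) = 4
minimum over rows = 1 → strictly diagonally dominant (convergence guaranteed)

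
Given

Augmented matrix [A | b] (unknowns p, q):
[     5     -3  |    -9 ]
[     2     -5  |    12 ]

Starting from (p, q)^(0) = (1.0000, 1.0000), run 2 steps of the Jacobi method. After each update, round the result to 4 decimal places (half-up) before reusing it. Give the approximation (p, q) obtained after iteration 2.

Iteration 1:
  p = (-9 - (-3)·1.0000) / (5) = -1.2000
  q = (12 - (2)·1.0000) / (-5) = -2.0000
Iteration 2:
  p = (-9 - (-3)·-2.0000) / (5) = -3.0000
  q = (12 - (2)·-1.2000) / (-5) = -2.8800

(-3.0000, -2.8800)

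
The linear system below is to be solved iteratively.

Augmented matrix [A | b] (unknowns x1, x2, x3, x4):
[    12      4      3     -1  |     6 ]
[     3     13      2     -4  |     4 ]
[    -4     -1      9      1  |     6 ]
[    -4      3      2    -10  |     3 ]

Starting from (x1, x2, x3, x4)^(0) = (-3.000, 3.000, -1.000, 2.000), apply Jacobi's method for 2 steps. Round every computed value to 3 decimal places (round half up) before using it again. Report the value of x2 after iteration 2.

0.905

Iteration 1:
  x1 = (6 - (4)·3.000 - (3)·-1.000 - (-1)·2.000) / (12) = -0.083
  x2 = (4 - (3)·-3.000 - (2)·-1.000 - (-4)·2.000) / (13) = 1.769
  x3 = (6 - (-4)·-3.000 - (-1)·3.000 - (1)·2.000) / (9) = -0.556
  x4 = (3 - (-4)·-3.000 - (3)·3.000 - (2)·-1.000) / (-10) = 1.600
Iteration 2:
  x1 = (6 - (4)·1.769 - (3)·-0.556 - (-1)·1.600) / (12) = 0.183
  x2 = (4 - (3)·-0.083 - (2)·-0.556 - (-4)·1.600) / (13) = 0.905
  x3 = (6 - (-4)·-0.083 - (-1)·1.769 - (1)·1.600) / (9) = 0.649
  x4 = (3 - (-4)·-0.083 - (3)·1.769 - (2)·-0.556) / (-10) = 0.153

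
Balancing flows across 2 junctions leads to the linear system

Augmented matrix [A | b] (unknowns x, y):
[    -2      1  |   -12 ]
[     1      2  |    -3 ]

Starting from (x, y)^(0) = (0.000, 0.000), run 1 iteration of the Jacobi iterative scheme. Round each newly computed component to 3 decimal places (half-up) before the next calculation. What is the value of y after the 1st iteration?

-1.500

Iteration 1:
  x = (-12 - (1)·0.000) / (-2) = 6.000
  y = (-3 - (1)·0.000) / (2) = -1.500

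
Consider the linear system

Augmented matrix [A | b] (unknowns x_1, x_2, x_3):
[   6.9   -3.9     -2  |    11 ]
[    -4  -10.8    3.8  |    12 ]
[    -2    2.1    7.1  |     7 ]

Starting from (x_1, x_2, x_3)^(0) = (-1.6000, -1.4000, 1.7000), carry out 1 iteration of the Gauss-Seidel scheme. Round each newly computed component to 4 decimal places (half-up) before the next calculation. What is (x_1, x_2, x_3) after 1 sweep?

Iteration 1:
  x_1 = (11 - (-3.9)·-1.4000 - (-2)·1.7000) / (6.9) = 1.2957
  x_2 = (12 - (-4)·1.2957 - (3.8)·1.7000) / (-10.8) = -0.9929
  x_3 = (7 - (-2)·1.2957 - (2.1)·-0.9929) / (7.1) = 1.6446

(1.2957, -0.9929, 1.6446)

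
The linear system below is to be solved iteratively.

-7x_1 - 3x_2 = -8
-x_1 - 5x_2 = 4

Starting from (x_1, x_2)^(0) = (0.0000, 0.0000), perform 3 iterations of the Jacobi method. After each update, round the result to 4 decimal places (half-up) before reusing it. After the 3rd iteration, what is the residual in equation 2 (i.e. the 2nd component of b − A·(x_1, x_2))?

0.0982

Iteration 1:
  x_1 = (-8 - (-3)·0.0000) / (-7) = 1.1429
  x_2 = (4 - (-1)·0.0000) / (-5) = -0.8000
Iteration 2:
  x_1 = (-8 - (-3)·-0.8000) / (-7) = 1.4857
  x_2 = (4 - (-1)·1.1429) / (-5) = -1.0286
Iteration 3:
  x_1 = (-8 - (-3)·-1.0286) / (-7) = 1.5837
  x_2 = (4 - (-1)·1.4857) / (-5) = -1.0971
Residual b − A·x = (-0.2054, 0.0982)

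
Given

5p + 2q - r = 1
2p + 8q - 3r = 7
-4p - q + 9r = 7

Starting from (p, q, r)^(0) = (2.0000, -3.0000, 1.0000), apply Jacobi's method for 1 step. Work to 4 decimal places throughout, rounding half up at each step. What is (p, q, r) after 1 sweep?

(1.6000, 0.7500, 1.3333)

Iteration 1:
  p = (1 - (2)·-3.0000 - (-1)·1.0000) / (5) = 1.6000
  q = (7 - (2)·2.0000 - (-3)·1.0000) / (8) = 0.7500
  r = (7 - (-4)·2.0000 - (-1)·-3.0000) / (9) = 1.3333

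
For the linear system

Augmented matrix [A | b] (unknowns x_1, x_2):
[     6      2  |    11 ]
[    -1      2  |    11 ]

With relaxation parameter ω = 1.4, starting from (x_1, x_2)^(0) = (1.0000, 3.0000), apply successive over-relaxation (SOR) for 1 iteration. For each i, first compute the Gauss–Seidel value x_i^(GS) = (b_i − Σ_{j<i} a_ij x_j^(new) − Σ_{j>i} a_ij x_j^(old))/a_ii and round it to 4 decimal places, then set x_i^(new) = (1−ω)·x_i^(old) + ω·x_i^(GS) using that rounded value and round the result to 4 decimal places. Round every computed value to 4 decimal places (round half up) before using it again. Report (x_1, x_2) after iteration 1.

Iteration 1:
  x_1: GS value = (11 - (2)·3.0000) / (6) = 0.8333;  x_1 ← (1−ω)·1.0000 + ω·0.8333 = 0.7666
  x_2: GS value = (11 - (-1)·0.7666) / (2) = 5.8833;  x_2 ← (1−ω)·3.0000 + ω·5.8833 = 7.0366

(0.7666, 7.0366)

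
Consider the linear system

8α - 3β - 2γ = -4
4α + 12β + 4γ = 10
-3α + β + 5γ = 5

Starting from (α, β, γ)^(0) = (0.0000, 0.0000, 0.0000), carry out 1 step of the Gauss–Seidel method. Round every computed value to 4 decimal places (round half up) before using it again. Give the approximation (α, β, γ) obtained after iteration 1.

Iteration 1:
  α = (-4 - (-3)·0.0000 - (-2)·0.0000) / (8) = -0.5000
  β = (10 - (4)·-0.5000 - (4)·0.0000) / (12) = 1.0000
  γ = (5 - (-3)·-0.5000 - (1)·1.0000) / (5) = 0.5000

(-0.5000, 1.0000, 0.5000)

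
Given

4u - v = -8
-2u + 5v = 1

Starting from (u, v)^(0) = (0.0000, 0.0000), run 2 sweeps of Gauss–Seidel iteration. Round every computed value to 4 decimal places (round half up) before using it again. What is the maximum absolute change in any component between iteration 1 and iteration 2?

Iteration 1:
  u = (-8 - (-1)·0.0000) / (4) = -2.0000
  v = (1 - (-2)·-2.0000) / (5) = -0.6000
Iteration 2:
  u = (-8 - (-1)·-0.6000) / (4) = -2.1500
  v = (1 - (-2)·-2.1500) / (5) = -0.6600
Change: (-0.1500, -0.0600) → max |·| = 0.1500

0.1500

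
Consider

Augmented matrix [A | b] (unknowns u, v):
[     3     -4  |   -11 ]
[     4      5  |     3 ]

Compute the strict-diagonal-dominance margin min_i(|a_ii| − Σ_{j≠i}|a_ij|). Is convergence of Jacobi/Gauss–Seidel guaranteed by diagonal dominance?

-1

row 1: |3| − (4) = -1
row 2: |5| − (4) = 1
minimum over rows = -1 → not strictly diagonally dominant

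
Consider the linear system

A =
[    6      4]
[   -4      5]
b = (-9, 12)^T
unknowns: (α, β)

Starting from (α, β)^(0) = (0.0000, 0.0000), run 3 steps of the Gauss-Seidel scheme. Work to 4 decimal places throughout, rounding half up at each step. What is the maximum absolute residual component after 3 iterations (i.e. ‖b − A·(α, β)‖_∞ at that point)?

Iteration 1:
  α = (-9 - (4)·0.0000) / (6) = -1.5000
  β = (12 - (-4)·-1.5000) / (5) = 1.2000
Iteration 2:
  α = (-9 - (4)·1.2000) / (6) = -2.3000
  β = (12 - (-4)·-2.3000) / (5) = 0.5600
Iteration 3:
  α = (-9 - (4)·0.5600) / (6) = -1.8733
  β = (12 - (-4)·-1.8733) / (5) = 0.9014
Residual b − A·x = (-1.3658, -0.0002); ∞-norm = 1.3658

1.3658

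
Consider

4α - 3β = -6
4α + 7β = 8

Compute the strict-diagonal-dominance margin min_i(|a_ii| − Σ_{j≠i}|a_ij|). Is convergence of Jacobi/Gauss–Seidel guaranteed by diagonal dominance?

1

row 1: |4| − (3) = 1
row 2: |7| − (4) = 3
minimum over rows = 1 → strictly diagonally dominant (convergence guaranteed)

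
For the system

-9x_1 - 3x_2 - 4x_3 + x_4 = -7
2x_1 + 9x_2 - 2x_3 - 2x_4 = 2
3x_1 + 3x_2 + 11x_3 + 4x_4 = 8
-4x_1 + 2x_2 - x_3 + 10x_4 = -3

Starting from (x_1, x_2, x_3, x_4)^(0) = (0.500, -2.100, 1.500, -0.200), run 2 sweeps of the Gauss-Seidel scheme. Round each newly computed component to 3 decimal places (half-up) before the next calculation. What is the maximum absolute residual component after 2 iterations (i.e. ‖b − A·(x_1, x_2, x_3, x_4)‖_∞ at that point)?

0.449

Iteration 1:
  x_1 = (-7 - (-3)·-2.100 - (-4)·1.500 - (1)·-0.200) / (-9) = 0.789
  x_2 = (2 - (2)·0.789 - (-2)·1.500 - (-2)·-0.200) / (9) = 0.336
  x_3 = (8 - (3)·0.789 - (3)·0.336 - (4)·-0.200) / (11) = 0.493
  x_4 = (-3 - (-4)·0.789 - (2)·0.336 - (-1)·0.493) / (10) = -0.002
Iteration 2:
  x_1 = (-7 - (-3)·0.336 - (-4)·0.493 - (1)·-0.002) / (-9) = 0.446
  x_2 = (2 - (2)·0.446 - (-2)·0.493 - (-2)·-0.002) / (9) = 0.232
  x_3 = (8 - (3)·0.446 - (3)·0.232 - (4)·-0.002) / (11) = 0.543
  x_4 = (-3 - (-4)·0.446 - (2)·0.232 - (-1)·0.543) / (10) = -0.114
Residual b − A·x = (-0.004, -0.122, 0.449, 0.003); ∞-norm = 0.449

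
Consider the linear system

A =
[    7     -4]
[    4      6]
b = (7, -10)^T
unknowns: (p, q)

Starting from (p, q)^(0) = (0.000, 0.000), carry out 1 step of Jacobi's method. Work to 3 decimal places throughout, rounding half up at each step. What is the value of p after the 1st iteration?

1.000

Iteration 1:
  p = (7 - (-4)·0.000) / (7) = 1.000
  q = (-10 - (4)·0.000) / (6) = -1.667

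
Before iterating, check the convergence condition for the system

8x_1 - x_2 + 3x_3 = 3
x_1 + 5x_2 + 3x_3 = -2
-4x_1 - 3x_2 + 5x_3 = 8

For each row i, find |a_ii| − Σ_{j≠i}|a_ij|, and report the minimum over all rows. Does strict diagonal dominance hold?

-2

row 1: |8| − (1+3) = 4
row 2: |5| − (1+3) = 1
row 3: |5| − (4+3) = -2
minimum over rows = -2 → not strictly diagonally dominant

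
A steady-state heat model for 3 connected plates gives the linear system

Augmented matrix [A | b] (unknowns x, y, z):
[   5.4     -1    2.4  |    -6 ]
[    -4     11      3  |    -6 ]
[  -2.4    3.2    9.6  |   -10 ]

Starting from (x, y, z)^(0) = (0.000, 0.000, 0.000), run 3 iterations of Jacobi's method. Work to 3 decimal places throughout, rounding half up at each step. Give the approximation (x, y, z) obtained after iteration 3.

(-0.728, -0.507, -1.007)

Iteration 1:
  x = (-6 - (-1)·0.000 - (2.4)·0.000) / (5.4) = -1.111
  y = (-6 - (-4)·0.000 - (3)·0.000) / (11) = -0.545
  z = (-10 - (-2.4)·0.000 - (3.2)·0.000) / (9.6) = -1.042
Iteration 2:
  x = (-6 - (-1)·-0.545 - (2.4)·-1.042) / (5.4) = -0.749
  y = (-6 - (-4)·-1.111 - (3)·-1.042) / (11) = -0.665
  z = (-10 - (-2.4)·-1.111 - (3.2)·-0.545) / (9.6) = -1.138
Iteration 3:
  x = (-6 - (-1)·-0.665 - (2.4)·-1.138) / (5.4) = -0.728
  y = (-6 - (-4)·-0.749 - (3)·-1.138) / (11) = -0.507
  z = (-10 - (-2.4)·-0.749 - (3.2)·-0.665) / (9.6) = -1.007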